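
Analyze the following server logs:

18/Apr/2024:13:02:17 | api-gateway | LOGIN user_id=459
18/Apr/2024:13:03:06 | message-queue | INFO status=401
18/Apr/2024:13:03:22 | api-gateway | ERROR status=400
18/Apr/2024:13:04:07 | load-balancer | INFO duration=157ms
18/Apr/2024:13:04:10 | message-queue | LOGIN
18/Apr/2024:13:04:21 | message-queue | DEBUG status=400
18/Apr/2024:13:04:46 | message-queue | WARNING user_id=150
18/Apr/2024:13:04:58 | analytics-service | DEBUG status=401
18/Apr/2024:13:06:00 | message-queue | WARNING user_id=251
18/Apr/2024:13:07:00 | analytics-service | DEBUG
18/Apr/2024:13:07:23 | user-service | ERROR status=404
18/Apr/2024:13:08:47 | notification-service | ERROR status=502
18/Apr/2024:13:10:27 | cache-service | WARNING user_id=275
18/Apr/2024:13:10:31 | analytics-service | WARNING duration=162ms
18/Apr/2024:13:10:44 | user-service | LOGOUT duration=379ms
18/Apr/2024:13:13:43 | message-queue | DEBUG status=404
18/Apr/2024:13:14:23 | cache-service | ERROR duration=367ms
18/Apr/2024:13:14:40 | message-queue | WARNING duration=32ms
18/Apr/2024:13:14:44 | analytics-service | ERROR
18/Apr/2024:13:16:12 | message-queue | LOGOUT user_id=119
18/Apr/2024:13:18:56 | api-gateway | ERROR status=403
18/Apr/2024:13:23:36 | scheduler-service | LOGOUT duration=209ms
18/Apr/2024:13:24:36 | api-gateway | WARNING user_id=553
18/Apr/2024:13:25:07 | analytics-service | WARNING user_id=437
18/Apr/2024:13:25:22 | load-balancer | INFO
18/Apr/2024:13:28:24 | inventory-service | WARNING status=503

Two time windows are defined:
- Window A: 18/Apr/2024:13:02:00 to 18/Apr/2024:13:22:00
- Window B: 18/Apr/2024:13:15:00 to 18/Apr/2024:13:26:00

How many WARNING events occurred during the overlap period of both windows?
0

To find overlap events:

1. Window A: 18/Apr/2024:13:02:00 to 18/Apr/2024:13:22:00
2. Window B: 18/Apr/2024:13:15:00 to 18/Apr/2024:13:26:00
3. Overlap period: 18/Apr/2024:13:15:00 to 18/Apr/2024:13:22:00
4. Count WARNING events in overlap: 0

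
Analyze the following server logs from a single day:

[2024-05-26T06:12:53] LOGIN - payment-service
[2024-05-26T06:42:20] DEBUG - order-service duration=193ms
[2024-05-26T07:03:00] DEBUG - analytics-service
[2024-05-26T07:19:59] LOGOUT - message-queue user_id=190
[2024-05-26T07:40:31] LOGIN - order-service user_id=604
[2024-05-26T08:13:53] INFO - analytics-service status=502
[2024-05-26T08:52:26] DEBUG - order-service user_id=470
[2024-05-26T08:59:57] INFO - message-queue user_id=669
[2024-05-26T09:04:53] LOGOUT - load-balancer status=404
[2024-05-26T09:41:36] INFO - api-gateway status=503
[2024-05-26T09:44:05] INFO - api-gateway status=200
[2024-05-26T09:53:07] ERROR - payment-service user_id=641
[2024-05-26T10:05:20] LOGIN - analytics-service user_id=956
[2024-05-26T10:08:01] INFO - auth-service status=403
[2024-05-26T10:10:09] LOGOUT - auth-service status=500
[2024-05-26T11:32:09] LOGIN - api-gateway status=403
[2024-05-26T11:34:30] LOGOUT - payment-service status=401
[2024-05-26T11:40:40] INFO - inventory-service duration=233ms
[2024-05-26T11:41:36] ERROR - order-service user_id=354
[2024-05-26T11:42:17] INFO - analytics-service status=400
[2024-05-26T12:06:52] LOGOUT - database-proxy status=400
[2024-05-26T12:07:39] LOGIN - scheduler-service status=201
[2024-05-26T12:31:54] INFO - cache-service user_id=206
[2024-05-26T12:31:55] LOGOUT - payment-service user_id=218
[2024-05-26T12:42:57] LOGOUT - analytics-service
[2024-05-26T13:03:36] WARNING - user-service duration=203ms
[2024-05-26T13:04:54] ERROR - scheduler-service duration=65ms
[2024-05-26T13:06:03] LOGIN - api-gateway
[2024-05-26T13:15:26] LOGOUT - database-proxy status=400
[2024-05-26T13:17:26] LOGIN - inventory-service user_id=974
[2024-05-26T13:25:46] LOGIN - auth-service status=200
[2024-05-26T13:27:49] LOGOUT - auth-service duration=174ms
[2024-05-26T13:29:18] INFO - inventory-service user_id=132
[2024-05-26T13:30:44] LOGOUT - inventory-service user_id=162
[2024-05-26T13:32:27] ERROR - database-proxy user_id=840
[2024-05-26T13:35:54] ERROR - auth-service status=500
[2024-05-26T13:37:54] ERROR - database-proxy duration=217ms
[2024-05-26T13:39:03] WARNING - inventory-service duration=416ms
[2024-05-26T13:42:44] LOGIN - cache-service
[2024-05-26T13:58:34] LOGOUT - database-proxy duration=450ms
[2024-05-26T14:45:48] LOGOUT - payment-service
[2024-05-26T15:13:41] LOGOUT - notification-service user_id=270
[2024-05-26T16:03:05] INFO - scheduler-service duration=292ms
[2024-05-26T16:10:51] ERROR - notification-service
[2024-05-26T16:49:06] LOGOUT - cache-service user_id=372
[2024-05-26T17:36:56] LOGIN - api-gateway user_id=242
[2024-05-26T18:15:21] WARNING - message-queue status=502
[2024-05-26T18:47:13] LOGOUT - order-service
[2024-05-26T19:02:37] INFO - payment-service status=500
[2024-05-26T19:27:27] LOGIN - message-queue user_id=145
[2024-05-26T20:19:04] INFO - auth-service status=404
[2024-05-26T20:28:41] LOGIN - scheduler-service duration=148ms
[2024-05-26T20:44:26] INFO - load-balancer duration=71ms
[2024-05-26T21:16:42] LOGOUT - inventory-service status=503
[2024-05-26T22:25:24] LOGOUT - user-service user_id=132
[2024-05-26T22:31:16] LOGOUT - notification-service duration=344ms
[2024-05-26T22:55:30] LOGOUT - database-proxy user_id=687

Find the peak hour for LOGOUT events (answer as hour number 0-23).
13

To find the peak hour:

1. Group all LOGOUT events by hour
2. Count events in each hour
3. Find hour with maximum count
4. Peak hour: 13 (with 4 events)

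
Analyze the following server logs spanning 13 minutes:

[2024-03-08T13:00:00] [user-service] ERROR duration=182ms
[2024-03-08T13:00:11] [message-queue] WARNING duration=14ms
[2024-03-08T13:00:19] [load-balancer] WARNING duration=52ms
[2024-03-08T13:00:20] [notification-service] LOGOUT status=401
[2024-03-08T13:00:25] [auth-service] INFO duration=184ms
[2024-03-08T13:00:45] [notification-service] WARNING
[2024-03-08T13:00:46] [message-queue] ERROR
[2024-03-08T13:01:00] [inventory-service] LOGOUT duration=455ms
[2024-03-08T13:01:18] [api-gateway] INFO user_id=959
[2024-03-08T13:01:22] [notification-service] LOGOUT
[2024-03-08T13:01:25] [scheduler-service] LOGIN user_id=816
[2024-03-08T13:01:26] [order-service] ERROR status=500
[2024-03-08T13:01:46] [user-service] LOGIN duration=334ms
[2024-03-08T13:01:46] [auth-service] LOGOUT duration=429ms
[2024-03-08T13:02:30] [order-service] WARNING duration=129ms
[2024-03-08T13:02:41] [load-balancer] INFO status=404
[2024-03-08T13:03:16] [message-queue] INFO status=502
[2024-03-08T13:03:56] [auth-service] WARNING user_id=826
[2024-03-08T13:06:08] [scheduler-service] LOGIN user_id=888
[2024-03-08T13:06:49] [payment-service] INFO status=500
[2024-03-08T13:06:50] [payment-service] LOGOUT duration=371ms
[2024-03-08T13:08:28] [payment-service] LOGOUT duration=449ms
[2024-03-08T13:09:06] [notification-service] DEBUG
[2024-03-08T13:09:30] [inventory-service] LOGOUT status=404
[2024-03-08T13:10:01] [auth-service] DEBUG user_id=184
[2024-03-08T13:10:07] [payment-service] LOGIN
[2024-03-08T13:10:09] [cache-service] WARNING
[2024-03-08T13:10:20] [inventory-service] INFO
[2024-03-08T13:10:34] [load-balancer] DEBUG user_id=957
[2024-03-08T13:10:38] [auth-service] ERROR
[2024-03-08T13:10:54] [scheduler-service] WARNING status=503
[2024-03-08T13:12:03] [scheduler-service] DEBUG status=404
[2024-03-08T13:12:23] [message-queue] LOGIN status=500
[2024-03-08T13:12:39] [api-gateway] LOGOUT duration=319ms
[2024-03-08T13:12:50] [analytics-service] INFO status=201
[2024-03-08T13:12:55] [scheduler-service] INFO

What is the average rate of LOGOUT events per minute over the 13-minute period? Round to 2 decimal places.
0.62

To calculate the rate:

1. Count total LOGOUT events: 8
2. Total time period: 13 minutes
3. Rate = 8 / 13 = 0.62 events per minute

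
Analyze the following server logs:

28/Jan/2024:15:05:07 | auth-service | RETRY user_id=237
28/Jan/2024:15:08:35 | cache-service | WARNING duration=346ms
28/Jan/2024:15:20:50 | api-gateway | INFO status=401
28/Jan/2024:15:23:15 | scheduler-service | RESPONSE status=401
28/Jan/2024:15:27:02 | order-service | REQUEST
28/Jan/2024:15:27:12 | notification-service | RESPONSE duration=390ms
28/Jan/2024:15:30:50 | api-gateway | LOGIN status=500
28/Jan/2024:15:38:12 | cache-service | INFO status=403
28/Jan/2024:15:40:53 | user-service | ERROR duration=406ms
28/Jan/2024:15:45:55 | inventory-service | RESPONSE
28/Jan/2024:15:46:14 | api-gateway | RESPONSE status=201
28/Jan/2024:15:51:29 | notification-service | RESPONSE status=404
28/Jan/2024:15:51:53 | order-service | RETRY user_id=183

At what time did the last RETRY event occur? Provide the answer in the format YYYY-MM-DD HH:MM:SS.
2024-01-28 15:51:53

To find the last event:

1. Filter for all RETRY events
2. Sort by timestamp
3. Select the last one
4. Timestamp: 2024-01-28 15:51:53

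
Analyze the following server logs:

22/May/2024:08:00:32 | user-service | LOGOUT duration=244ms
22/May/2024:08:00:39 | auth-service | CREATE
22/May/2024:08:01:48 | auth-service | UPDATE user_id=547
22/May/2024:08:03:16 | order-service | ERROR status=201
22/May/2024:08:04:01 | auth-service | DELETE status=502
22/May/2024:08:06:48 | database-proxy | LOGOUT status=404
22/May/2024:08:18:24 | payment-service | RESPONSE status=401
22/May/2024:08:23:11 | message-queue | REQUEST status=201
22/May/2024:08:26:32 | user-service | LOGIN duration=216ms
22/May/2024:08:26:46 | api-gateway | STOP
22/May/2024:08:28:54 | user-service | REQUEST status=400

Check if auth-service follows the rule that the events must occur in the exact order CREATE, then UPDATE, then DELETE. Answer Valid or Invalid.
Valid

To validate ordering:

1. Required order: CREATE → UPDATE → DELETE
2. Rule: the events must occur in the exact order CREATE, then UPDATE, then DELETE
3. Check actual order of events for auth-service
4. Result: Valid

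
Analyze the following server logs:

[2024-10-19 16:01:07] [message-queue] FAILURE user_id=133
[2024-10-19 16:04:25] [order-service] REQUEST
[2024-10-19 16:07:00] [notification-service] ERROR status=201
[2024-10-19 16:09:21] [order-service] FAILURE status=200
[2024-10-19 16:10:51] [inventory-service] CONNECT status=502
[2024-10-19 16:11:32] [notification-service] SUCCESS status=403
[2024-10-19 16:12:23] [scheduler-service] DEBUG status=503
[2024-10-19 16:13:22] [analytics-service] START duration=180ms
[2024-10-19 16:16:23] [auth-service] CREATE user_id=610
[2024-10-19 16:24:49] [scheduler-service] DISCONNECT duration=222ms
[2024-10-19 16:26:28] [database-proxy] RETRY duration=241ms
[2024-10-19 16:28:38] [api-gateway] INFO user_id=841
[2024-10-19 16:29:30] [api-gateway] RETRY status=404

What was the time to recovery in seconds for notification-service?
272

To calculate recovery time:

1. Find ERROR event for notification-service: 2024-10-19 16:07:00
2. Find next SUCCESS event for notification-service: 2024-10-19 16:11:32
3. Recovery time: 2024-10-19 16:11:32 - 2024-10-19 16:07:00 = 272 seconds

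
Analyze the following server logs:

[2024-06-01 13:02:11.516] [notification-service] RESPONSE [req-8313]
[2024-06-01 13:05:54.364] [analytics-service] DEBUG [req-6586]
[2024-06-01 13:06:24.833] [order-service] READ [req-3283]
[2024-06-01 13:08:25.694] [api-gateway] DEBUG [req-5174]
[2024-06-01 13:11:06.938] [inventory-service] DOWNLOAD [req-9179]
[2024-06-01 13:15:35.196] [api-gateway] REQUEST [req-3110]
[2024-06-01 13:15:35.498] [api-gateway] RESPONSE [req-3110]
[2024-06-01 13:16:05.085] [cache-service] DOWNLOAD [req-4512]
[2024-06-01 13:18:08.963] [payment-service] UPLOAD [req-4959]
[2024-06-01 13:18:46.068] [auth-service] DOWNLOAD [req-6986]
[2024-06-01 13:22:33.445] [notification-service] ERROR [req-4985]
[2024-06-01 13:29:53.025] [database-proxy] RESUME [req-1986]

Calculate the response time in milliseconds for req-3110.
302

To calculate latency:

1. Find REQUEST with id req-3110: 2024-06-01 13:15:35.196
2. Find RESPONSE with id req-3110: 2024-06-01 13:15:35.498
3. Latency: 2024-06-01 13:15:35.498 - 2024-06-01 13:15:35.196 = 302ms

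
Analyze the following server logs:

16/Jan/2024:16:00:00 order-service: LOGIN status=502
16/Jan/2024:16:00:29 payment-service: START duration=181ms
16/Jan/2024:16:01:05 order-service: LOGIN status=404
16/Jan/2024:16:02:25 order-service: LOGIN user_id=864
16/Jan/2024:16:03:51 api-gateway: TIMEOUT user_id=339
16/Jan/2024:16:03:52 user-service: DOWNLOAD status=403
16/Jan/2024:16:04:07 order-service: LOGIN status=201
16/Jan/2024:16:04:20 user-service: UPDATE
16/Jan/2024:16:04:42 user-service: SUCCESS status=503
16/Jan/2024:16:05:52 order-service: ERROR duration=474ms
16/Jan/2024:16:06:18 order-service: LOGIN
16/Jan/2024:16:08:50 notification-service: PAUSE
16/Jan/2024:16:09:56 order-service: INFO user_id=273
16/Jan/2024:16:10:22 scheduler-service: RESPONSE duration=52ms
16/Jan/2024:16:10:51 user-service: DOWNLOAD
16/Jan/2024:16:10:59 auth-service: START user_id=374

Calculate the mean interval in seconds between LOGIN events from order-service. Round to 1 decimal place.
94.5

To calculate average interval:

1. Find all LOGIN events for order-service in order
2. Calculate time gaps between consecutive events
3. Compute mean of gaps: 378 / 4 = 94.5 seconds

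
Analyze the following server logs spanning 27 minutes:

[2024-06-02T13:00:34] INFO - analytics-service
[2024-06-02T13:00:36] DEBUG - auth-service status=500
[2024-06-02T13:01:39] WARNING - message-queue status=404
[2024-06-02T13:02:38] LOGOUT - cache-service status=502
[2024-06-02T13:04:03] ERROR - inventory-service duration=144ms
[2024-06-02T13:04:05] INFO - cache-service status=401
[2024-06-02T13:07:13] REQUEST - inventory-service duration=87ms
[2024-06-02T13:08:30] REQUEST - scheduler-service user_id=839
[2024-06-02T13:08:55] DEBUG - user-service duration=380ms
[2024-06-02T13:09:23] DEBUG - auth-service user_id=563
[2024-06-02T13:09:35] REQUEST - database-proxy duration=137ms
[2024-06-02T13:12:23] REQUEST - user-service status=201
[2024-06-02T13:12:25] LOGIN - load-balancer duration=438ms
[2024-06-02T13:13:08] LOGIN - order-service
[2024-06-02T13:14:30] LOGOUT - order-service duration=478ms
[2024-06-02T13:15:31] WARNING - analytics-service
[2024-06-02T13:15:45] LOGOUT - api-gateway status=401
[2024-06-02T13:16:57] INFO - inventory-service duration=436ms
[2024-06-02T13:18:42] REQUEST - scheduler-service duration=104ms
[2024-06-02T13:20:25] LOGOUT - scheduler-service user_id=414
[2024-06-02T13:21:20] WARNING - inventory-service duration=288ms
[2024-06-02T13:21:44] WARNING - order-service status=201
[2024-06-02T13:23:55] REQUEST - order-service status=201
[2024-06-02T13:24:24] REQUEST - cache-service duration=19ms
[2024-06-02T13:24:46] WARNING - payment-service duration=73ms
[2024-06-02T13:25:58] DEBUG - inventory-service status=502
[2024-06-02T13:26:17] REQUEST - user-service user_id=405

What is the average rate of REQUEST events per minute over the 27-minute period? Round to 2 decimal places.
0.3

To calculate the rate:

1. Count total REQUEST events: 8
2. Total time period: 27 minutes
3. Rate = 8 / 27 = 0.3 events per minute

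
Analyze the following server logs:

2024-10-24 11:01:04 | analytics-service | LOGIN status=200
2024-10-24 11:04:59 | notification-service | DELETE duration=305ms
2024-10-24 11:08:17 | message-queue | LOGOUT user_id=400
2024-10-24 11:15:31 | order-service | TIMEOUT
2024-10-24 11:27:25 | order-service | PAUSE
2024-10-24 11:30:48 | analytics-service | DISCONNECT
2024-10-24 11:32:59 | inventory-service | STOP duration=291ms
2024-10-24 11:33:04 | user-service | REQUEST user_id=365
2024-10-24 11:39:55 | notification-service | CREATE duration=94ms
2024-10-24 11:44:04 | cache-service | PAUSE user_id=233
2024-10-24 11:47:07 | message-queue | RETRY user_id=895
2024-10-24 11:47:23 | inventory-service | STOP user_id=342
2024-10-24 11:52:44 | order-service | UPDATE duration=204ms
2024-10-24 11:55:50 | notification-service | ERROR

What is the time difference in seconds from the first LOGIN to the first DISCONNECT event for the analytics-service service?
1784

To find the time between events:

1. Locate the first LOGIN event for analytics-service: 2024-10-24 11:01:04
2. Locate the first DISCONNECT event for analytics-service: 2024-10-24 11:30:48
3. Calculate the difference: 2024-10-24 11:30:48 - 2024-10-24 11:01:04 = 1784 seconds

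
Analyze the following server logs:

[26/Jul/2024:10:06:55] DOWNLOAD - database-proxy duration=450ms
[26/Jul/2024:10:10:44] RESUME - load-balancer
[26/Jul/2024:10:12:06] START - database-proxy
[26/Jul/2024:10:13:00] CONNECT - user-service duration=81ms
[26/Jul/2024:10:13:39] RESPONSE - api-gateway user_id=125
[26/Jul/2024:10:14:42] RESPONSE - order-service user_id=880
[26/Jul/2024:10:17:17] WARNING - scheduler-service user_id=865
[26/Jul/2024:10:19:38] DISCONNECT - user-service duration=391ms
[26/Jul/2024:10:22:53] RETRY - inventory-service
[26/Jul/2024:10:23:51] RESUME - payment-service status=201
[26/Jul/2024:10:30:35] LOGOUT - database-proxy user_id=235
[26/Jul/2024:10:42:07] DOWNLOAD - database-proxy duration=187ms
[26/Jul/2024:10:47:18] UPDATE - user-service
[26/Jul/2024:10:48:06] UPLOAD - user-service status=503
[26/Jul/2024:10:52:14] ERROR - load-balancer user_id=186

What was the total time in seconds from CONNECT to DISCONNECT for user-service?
398

To calculate state duration:

1. Find CONNECT event for user-service: 26/Jul/2024:10:13:00
2. Find DISCONNECT event for user-service: 26/Jul/2024:10:19:38
3. Calculate duration: 26/Jul/2024:10:19:38 - 26/Jul/2024:10:13:00 = 398 seconds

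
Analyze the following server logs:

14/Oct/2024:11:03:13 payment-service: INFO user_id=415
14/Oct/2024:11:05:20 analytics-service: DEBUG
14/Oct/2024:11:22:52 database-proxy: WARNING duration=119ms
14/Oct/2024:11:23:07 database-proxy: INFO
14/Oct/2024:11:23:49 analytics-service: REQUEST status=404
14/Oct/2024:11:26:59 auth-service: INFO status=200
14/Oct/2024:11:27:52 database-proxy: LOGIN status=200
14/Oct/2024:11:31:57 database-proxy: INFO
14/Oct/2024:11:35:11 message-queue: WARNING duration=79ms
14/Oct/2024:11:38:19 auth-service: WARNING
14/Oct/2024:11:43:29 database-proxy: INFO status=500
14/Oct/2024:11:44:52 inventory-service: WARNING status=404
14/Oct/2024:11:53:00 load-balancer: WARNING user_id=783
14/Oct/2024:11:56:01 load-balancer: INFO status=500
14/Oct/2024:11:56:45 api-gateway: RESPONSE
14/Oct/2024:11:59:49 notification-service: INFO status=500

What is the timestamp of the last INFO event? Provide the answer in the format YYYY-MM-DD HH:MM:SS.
2024-10-14 11:59:49

To find the last event:

1. Filter for all INFO events
2. Sort by timestamp
3. Select the last one
4. Timestamp: 2024-10-14 11:59:49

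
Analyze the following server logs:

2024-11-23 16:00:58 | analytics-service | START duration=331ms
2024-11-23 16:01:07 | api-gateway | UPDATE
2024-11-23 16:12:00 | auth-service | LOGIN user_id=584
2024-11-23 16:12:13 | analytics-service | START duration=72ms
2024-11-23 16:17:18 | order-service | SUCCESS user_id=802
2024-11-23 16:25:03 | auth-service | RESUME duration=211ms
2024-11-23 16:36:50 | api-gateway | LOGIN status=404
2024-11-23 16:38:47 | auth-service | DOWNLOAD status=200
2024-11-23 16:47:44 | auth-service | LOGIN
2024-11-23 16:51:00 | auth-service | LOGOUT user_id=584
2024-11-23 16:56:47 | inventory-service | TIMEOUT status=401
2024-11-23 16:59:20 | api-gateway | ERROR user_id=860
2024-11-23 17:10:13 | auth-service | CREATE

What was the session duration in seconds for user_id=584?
2340

To calculate session duration:

1. Find LOGIN event for user_id=584: 2024-11-23 16:12:00
2. Find LOGOUT event for user_id=584: 2024-11-23 16:51:00
3. Session duration: 2024-11-23 16:51:00 - 2024-11-23 16:12:00 = 2340 seconds (39 minutes)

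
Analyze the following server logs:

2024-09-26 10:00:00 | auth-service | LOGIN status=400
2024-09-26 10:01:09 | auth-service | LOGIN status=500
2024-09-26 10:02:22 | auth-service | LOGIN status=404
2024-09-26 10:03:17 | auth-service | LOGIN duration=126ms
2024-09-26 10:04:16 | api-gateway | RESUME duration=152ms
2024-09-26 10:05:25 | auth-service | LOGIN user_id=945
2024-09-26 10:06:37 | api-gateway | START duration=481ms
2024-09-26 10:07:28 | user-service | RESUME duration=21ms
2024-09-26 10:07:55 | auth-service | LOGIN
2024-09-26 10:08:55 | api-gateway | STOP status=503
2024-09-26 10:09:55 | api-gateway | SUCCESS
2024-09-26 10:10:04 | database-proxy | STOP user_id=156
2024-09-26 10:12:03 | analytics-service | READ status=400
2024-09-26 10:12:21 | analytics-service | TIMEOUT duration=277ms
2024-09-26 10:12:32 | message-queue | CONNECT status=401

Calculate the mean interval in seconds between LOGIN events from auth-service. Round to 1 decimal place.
95.0

To calculate average interval:

1. Find all LOGIN events for auth-service in order
2. Calculate time gaps between consecutive events
3. Compute mean of gaps: 475 / 5 = 95.0 seconds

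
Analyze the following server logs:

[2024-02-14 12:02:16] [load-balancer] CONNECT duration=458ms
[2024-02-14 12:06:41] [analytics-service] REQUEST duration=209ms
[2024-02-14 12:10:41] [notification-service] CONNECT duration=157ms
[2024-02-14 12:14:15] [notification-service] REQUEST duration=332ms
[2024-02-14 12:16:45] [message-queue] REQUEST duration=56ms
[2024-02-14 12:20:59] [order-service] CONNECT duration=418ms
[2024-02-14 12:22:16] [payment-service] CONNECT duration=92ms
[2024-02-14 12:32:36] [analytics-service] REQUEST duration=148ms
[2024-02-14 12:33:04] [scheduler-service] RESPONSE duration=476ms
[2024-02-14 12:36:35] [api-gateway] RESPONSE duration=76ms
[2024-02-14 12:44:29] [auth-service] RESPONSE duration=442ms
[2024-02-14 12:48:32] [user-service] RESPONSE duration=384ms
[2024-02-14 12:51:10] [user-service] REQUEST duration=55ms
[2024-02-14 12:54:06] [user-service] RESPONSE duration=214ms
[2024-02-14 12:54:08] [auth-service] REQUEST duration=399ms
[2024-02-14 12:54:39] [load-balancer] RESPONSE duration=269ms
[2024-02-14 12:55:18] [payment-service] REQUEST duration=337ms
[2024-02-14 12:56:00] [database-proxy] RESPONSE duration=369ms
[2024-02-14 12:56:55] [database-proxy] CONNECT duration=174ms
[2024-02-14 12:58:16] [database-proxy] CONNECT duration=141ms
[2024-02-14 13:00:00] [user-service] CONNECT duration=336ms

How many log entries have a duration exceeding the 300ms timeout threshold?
10

To count timeouts:

1. Threshold: 300ms
2. Extract duration from each log entry
3. Count entries where duration > 300
4. Timeout count: 10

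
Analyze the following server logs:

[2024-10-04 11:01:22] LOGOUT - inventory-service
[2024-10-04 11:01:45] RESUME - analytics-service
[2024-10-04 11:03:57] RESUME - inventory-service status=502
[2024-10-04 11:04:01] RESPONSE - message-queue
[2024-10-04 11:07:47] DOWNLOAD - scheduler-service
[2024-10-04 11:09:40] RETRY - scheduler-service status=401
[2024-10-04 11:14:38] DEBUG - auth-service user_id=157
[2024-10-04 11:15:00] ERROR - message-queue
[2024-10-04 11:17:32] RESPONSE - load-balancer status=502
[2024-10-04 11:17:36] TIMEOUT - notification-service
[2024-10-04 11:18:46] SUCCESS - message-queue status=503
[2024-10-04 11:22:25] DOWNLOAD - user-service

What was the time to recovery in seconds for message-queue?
226

To calculate recovery time:

1. Find ERROR event for message-queue: 2024-10-04 11:15:00
2. Find next SUCCESS event for message-queue: 2024-10-04 11:18:46
3. Recovery time: 2024-10-04 11:18:46 - 2024-10-04 11:15:00 = 226 seconds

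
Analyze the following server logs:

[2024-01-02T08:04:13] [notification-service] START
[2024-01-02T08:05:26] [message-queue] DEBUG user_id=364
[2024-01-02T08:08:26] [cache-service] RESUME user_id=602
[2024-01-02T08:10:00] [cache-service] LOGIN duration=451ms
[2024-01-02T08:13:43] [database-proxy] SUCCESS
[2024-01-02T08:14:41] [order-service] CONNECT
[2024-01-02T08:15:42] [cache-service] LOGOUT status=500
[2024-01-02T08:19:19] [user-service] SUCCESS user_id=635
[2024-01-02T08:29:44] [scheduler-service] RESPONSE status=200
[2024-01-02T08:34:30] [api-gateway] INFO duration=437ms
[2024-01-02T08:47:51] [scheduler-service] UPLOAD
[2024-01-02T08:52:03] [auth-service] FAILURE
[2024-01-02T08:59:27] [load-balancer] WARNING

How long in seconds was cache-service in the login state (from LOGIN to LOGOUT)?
342

To calculate state duration:

1. Find LOGIN event for cache-service: 2024-01-02T08:10:00
2. Find LOGOUT event for cache-service: 2024-01-02T08:15:42
3. Calculate duration: 2024-01-02T08:15:42 - 2024-01-02T08:10:00 = 342 seconds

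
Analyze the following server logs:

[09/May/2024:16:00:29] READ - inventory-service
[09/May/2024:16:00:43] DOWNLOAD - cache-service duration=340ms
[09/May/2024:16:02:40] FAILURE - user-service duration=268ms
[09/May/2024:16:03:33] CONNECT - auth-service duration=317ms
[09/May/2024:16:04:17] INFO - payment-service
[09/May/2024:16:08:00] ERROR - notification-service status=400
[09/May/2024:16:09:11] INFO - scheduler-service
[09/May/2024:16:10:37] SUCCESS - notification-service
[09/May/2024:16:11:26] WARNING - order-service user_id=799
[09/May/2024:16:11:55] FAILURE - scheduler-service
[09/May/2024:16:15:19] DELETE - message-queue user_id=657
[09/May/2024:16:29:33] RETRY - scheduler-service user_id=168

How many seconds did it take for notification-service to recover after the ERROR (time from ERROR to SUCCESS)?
157

To calculate recovery time:

1. Find ERROR event for notification-service: 09/May/2024:16:08:00
2. Find next SUCCESS event for notification-service: 09/May/2024:16:10:37
3. Recovery time: 09/May/2024:16:10:37 - 09/May/2024:16:08:00 = 157 seconds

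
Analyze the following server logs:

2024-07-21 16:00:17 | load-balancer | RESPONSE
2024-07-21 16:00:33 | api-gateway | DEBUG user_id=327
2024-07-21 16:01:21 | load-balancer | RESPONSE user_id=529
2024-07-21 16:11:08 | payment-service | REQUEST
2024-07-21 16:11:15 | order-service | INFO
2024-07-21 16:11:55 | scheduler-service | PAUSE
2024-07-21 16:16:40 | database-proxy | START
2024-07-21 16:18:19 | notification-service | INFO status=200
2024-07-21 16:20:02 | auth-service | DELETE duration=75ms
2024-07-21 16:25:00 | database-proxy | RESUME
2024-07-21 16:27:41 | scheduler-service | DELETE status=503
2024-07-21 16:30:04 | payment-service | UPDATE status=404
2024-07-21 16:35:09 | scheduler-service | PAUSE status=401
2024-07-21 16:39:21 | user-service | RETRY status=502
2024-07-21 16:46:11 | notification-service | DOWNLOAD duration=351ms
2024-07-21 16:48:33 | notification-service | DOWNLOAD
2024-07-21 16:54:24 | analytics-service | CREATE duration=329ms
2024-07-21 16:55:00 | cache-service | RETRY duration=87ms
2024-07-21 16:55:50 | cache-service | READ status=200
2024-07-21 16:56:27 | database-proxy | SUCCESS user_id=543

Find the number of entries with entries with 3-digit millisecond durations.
2

To find matching entries:

1. Pattern to match: entries with 3-digit millisecond durations
2. Scan each log entry for the pattern
3. Count matches: 2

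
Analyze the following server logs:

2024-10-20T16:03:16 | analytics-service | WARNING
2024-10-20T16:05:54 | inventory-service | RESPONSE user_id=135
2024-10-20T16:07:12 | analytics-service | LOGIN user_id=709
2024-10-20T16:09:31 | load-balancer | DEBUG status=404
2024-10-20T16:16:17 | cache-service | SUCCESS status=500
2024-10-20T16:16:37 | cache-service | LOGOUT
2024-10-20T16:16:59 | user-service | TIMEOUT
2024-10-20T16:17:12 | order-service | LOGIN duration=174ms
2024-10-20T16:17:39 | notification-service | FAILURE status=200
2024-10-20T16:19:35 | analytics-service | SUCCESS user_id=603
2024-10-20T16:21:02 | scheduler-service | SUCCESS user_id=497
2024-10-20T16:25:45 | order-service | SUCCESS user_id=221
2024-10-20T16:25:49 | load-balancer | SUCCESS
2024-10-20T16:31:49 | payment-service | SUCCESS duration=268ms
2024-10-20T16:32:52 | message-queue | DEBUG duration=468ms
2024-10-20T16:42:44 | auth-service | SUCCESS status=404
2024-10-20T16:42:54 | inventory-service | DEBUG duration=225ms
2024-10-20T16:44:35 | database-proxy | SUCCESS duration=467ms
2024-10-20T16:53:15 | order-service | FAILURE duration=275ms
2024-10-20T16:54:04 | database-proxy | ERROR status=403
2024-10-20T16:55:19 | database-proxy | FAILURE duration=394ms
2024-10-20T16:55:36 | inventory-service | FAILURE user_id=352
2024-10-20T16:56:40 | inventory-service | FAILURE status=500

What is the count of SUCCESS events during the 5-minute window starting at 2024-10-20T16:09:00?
0

To count events in the time window:

1. Window boundaries: 2024-10-20T16:09:00 to 2024-10-20T16:14:00
2. Filter for SUCCESS events within this window
3. Count matching events: 0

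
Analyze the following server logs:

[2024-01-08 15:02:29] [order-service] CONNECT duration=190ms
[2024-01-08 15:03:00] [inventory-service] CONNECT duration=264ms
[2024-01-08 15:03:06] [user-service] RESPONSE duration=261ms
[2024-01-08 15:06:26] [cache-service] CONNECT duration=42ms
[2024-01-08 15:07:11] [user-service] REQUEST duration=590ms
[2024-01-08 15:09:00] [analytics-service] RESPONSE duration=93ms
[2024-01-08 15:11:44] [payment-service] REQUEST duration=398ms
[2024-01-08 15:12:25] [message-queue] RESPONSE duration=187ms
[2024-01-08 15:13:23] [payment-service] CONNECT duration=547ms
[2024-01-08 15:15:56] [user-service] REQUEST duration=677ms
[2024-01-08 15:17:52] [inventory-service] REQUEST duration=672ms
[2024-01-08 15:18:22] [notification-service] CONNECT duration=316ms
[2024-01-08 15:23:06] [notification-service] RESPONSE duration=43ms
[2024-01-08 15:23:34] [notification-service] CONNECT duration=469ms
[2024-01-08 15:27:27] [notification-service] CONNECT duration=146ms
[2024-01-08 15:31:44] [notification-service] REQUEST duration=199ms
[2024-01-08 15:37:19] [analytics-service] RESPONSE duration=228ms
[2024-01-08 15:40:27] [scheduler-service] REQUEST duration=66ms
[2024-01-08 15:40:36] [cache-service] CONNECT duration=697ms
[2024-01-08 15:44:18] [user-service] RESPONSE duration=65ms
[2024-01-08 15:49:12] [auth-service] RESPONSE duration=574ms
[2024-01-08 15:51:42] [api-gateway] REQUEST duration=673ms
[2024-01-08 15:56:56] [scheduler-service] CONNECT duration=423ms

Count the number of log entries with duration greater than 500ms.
7

To count timeouts:

1. Threshold: 500ms
2. Extract duration from each log entry
3. Count entries where duration > 500
4. Timeout count: 7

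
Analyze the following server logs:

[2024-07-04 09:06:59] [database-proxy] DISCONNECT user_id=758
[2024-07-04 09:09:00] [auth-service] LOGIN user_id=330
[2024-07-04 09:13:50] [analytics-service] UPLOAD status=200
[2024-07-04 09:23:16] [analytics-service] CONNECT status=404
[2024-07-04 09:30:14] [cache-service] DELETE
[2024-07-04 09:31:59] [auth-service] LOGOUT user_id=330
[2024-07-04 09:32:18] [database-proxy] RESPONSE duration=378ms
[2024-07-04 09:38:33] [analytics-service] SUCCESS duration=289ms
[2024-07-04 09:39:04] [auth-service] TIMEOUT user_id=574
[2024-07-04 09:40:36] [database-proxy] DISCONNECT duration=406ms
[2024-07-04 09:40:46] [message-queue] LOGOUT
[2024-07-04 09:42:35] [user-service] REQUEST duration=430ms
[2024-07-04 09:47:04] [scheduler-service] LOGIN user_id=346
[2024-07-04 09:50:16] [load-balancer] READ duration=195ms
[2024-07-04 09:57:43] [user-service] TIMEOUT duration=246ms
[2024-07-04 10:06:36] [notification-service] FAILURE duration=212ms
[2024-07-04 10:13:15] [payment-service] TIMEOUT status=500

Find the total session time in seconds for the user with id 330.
1379

To calculate session duration:

1. Find LOGIN event for user_id=330: 2024-07-04 09:09:00
2. Find LOGOUT event for user_id=330: 2024-07-04 09:31:59
3. Session duration: 2024-07-04 09:31:59 - 2024-07-04 09:09:00 = 1379 seconds (22 minutes)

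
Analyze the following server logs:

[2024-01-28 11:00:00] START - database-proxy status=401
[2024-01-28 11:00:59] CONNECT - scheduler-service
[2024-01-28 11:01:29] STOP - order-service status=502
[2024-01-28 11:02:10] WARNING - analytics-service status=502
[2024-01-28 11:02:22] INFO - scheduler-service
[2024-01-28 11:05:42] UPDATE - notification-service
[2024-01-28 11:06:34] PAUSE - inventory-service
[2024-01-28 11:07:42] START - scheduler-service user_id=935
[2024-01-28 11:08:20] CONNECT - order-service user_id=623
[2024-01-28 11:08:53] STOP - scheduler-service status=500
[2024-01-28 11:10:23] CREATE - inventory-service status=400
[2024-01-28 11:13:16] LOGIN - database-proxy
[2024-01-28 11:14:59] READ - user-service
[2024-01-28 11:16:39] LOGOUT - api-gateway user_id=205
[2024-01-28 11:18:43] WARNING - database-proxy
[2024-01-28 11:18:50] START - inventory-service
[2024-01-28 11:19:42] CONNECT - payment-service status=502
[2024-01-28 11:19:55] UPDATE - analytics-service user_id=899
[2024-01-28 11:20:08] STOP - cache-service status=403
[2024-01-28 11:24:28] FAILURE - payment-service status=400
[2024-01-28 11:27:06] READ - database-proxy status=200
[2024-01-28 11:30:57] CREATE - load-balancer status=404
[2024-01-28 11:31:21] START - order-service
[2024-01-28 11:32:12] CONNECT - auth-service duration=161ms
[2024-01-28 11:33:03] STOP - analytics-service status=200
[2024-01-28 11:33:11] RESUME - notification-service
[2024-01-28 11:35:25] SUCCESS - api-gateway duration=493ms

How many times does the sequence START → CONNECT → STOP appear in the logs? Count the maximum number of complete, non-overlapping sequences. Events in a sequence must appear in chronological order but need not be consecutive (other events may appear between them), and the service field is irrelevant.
4

To count sequences:

1. Look for pattern: START → CONNECT → STOP
2. Greedily scan the log in chronological order, matching each sequence element in turn (ignoring service)
3. Each time the full pattern completes, increment the count and restart matching from the next event
4. Complete non-overlapping sequences found: 4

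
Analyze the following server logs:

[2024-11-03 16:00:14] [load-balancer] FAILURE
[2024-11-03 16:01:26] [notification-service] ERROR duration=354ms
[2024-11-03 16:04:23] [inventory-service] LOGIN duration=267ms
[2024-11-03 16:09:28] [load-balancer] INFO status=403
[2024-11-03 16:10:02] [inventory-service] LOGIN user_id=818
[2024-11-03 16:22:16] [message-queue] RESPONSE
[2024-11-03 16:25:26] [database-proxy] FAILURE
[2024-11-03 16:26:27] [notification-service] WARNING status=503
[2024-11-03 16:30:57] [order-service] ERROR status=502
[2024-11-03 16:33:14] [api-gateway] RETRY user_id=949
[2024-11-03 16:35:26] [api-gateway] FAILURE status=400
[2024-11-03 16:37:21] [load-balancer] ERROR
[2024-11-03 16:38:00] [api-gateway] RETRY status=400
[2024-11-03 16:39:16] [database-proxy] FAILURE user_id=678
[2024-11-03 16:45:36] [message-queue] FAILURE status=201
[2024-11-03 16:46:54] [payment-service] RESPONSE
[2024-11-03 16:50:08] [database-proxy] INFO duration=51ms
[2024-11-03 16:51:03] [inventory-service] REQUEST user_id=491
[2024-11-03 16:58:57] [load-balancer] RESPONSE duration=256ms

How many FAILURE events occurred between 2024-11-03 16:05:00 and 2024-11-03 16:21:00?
0

To count events in the time window:

1. Window boundaries: 2024-11-03 16:05:00 to 2024-11-03 16:21:00
2. Filter for FAILURE events within this window
3. Count matching events: 0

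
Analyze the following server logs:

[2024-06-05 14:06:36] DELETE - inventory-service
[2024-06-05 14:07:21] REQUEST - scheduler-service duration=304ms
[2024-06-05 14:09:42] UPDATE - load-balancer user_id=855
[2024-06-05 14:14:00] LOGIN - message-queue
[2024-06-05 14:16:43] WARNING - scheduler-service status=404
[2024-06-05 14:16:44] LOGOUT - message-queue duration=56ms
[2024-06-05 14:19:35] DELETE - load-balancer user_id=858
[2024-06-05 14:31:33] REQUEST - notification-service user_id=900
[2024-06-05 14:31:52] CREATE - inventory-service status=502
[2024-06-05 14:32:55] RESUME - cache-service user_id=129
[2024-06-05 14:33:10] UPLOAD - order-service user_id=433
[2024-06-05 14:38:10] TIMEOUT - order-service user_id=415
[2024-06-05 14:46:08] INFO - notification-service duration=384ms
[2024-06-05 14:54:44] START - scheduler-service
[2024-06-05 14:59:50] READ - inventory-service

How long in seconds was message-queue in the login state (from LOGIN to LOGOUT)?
164

To calculate state duration:

1. Find LOGIN event for message-queue: 2024-06-05 14:14:00
2. Find LOGOUT event for message-queue: 2024-06-05 14:16:44
3. Calculate duration: 2024-06-05 14:16:44 - 2024-06-05 14:14:00 = 164 seconds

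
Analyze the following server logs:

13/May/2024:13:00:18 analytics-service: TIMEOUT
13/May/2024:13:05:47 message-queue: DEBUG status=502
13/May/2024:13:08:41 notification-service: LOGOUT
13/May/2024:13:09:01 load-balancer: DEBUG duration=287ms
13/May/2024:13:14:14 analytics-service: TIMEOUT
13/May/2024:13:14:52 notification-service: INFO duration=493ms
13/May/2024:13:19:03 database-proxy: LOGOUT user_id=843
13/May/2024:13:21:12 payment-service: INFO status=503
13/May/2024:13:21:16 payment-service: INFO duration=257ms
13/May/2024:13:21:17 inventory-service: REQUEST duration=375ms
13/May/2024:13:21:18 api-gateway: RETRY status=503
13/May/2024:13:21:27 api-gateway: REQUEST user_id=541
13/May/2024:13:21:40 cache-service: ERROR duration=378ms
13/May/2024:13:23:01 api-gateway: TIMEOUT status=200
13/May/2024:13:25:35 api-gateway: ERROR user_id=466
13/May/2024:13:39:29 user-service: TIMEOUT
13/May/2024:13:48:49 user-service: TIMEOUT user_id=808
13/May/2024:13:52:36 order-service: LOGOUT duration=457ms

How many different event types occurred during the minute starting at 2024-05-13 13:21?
4

To count unique event types:

1. Filter events in the minute starting at 2024-05-13 13:21
2. Extract event types from matching entries
3. Count unique types: 4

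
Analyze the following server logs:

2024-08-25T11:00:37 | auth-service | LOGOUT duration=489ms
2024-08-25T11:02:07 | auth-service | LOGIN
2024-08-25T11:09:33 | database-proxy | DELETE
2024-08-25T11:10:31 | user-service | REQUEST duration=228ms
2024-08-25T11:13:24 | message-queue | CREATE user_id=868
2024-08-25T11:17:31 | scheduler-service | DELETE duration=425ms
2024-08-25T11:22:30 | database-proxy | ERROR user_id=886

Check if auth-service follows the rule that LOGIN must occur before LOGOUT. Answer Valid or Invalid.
Invalid

To validate ordering:

1. Required order: LOGIN → LOGOUT
2. Rule: LOGIN must occur before LOGOUT
3. Check actual order of events for auth-service
4. Result: Invalid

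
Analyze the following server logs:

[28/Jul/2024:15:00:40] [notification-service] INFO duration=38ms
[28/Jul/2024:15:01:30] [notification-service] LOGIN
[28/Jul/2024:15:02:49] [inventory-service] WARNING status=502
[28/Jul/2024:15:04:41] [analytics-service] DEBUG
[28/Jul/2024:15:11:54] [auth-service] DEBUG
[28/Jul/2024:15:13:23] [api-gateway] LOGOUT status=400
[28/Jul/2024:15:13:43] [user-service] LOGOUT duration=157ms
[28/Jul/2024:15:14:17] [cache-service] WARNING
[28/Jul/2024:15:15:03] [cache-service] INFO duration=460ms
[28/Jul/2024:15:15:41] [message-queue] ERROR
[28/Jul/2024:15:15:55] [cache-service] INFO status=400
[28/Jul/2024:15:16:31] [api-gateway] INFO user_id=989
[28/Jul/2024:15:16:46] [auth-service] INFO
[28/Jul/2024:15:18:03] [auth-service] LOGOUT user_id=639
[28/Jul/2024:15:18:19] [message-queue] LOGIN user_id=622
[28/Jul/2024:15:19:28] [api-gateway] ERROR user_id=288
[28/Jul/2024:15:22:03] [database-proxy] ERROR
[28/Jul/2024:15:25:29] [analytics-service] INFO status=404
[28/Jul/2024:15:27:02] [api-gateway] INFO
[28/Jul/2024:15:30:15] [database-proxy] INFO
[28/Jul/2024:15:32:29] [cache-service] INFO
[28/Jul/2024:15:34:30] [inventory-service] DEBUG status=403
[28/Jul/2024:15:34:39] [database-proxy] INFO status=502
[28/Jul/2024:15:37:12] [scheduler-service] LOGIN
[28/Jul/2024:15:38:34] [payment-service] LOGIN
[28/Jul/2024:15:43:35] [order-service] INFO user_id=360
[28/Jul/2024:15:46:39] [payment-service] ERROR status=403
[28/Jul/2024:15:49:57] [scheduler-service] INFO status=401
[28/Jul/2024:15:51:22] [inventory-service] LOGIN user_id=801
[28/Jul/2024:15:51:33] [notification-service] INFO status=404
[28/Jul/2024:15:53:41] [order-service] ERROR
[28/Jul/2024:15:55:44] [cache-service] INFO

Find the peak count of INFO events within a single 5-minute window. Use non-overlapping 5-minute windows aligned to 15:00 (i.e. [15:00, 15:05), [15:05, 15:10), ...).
4

To find the burst window:

1. Divide the log period into non-overlapping 5-minute windows starting at 15:00
2. Count INFO events in each window
3. Find the window with maximum count
4. Maximum events in a window: 4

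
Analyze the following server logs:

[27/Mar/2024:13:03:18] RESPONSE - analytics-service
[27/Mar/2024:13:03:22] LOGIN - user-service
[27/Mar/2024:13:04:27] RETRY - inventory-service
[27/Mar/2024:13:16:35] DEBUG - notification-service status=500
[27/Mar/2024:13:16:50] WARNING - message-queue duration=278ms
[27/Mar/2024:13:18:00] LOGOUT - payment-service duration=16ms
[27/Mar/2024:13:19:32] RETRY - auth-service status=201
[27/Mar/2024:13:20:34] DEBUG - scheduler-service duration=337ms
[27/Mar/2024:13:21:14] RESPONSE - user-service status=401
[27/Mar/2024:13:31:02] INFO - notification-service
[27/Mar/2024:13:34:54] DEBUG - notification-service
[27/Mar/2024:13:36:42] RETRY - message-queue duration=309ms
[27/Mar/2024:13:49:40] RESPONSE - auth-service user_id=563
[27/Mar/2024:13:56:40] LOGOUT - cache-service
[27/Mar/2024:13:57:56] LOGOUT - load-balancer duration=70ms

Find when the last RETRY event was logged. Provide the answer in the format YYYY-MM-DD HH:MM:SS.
2024-03-27 13:36:42

To find the last event:

1. Filter for all RETRY events
2. Sort by timestamp
3. Select the last one
4. Timestamp: 2024-03-27 13:36:42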